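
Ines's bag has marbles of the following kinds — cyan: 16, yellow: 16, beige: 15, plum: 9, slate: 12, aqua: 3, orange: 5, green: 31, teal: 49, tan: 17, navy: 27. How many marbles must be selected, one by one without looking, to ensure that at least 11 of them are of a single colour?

98

Put each drawn marble into a box by colour. The largest draw with every box below 11 takes min(count, 10) from each colour; colours with fewer than 10 contribute all they have.
Σ min(cᵢ, 10) = 10 + 10 + 10 + 9 + 10 + 3 + 5 + 10 + 10 + 10 + 10 = 97.
Draw number 97 + 1 = 98 must push one box to 11.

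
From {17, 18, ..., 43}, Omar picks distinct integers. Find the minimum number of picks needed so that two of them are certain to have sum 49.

20

Two chosen integers sum to 49 exactly when both halves of some pair {x, 49−x} with 17 ≤ x ≤ 49−x ≤ 32 are chosen — 8 such pairs.
The remaining 11 elements (those with no distinct partner in range) can never complete a 49-sum, so the worst case takes all of them and one from each pair: 11 + 8 = 19.
By the pigeonhole principle, the 20th integer has to be the second member of some pair, so 19 + 1 = 20.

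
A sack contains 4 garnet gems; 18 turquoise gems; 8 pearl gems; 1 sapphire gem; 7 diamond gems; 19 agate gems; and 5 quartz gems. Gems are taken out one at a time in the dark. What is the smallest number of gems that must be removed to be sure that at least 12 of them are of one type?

An adversary could hand out at most 11 gems per type (5 types run out sooner): 4 + 11 + 8 + 1 + 7 + 11 + 5 = 47 gems and still no type has 12.
One more gem lands in a type already at 11, so 48 draws are enough and 47 are not.

48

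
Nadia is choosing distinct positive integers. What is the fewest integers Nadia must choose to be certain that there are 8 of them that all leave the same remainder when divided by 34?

239

The 34 residue classes mod 34 are the pigeonholes.
With 238 integers one could put 7 in each residue class and have no class reach 8.
The 239th integer pushes some class to 8, so 34·7 + 1 = 239.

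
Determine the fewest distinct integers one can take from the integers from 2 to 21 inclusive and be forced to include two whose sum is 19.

13

A set avoiding the sum 19 can contain at most one of each pair {x, 19−x}, plus the 4 elements whose complement lies outside the range.
The integers 10, …, 21 (12 of them) are such a set: any two sum to at least 10+11 = 21 > 19.
Any 13th integer completes one of the 8 pairs, so 13 choices force a sum of 19.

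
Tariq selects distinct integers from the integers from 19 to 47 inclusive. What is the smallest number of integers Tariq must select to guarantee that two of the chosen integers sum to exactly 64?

17

Two chosen integers sum to 64 exactly when both halves of some pair {x, 64−x} with 19 ≤ x ≤ 64−x ≤ 45 are chosen — 13 such pairs.
The remaining 3 elements (those with no distinct partner in range) can never complete a 64-sum, so the worst case takes all of them and one from each pair: 3 + 13 = 16.
By the pigeonhole principle, the 17th integer has to be the second member of some pair, so 16 + 1 = 17.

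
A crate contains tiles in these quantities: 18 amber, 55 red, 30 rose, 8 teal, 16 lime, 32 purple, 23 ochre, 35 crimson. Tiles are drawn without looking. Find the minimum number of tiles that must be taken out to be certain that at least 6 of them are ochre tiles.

200

In the worst case for collecting ochre tiles, every non-ochre tile comes out first.
There are 18 + 55 + 30 + 8 + 16 + 32 + 35 = 194 non-ochre tiles altogether.
After those, each further tile must be ochre, so 194 + 6 = 200 draws guarantee 6 ochre tiles.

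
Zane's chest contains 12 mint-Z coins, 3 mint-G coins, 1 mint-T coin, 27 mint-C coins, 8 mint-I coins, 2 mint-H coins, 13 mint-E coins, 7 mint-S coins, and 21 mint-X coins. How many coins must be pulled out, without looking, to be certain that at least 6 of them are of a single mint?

37

Put each drawn coin into a box by mint. The largest draw with every box below 6 takes min(count, 5) from each mint; mints with fewer than 5 contribute all they have.
Σ min(cᵢ, 5) = 5 + 3 + 1 + 5 + 5 + 2 + 5 + 5 + 5 = 36.
Draw number 36 + 1 = 37 must push one box to 6.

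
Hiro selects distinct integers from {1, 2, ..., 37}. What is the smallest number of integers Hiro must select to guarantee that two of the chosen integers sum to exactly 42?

22

Two chosen integers sum to 42 exactly when both halves of some pair {x, 42−x} with 5 ≤ x ≤ 42−x ≤ 37 are chosen — 16 such pairs.
The remaining 5 elements (those with no distinct partner in range) can never complete a 42-sum, so the worst case takes all of them and one from each pair: 5 + 16 = 21.
Pigeonhole: the 22nd integer has to be the second member of some pair, so 21 + 1 = 22.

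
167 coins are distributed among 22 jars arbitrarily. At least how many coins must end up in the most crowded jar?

By pigeonhole, the 22 jars are the holes and the 167 coins are the pigeons.
If every jar held at most 7 coins, the total would be at most 22 × 7 = 154, which is less than 167.
So some jar holds at least ⌈167/22⌉ = 8 coins.

8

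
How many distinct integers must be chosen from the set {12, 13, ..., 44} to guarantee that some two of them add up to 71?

25

Two chosen integers sum to 71 exactly when both halves of some pair {x, 71−x} with 27 ≤ x ≤ 71−x ≤ 44 are chosen — 9 such pairs.
The remaining 15 elements (those with no distinct partner in range) can never complete a 71-sum, so the worst case takes all of them and one from each pair: 15 + 9 = 24.
Pigeonhole: the 25th integer has to be the second member of some pair, so 24 + 1 = 25.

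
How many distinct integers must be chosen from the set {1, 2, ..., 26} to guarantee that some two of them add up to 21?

Group the elements by complementary pair {x, 21−x}: {1,20}, {2,19}, {3,18}, …, giving 10 two-element pairs and 6 integers whose partner 21−x falls outside [1,26].
By the pigeonhole principle, treating each of those 16 groups as a pigeonhole, one can pick one integer per group — 16 integers — with no two summing to 21.
The 17th integer lands in an occupied pair, forcing a sum of 21.

17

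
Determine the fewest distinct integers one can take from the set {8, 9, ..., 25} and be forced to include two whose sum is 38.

Two chosen integers sum to 38 exactly when both halves of some pair {x, 38−x} with 13 ≤ x ≤ 38−x ≤ 25 are chosen — 6 such pairs.
The remaining 6 elements (those with no distinct partner in range) can never complete a 38-sum, so the worst case takes all of them and one from each pair: 6 + 6 = 12.
The 13th integer has to be the second member of some pair, so 12 + 1 = 13.

13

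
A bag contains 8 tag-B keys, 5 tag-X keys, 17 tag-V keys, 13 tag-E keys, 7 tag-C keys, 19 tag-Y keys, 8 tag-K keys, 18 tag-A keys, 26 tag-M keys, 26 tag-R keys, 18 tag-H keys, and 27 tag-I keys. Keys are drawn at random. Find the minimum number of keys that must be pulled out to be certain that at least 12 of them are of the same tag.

117

An adversary could hand out at most 11 keys per tag (4 tags run out sooner): 8 + 5 + 11 + 11 + 7 + 11 + 8 + 11 + 11 + 11 + 11 + 11 = 116 keys and still no tag has 12.
By pigeonhole, one more key lands in a tag already at 11, so 117 draws are enough and 116 are not.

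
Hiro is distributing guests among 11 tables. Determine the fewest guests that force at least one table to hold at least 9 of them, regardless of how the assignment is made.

89

With 88 guests one could put exactly 8 in each of the 11 tables, and no table would reach 9.
By pigeonhole, one more guest must land in a table that already has 8, giving it 9.
So 11 × 8 + 1 = 89 guests are required.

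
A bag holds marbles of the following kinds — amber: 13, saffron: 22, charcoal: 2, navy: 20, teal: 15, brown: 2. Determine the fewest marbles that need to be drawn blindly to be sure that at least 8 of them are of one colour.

An adversary could hand out at most 7 marbles per colour (charcoal, brown run out sooner): 7 + 7 + 2 + 7 + 7 + 2 = 32 marbles and still no colour has 8.
Pigeonhole: one more marble lands in a colour already at 7, so 33 draws are enough and 32 are not.

33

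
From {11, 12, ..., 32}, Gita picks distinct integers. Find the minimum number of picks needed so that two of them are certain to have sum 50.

Group the elements by complementary pair {x, 50−x}: {18,32}, {19,31}, {20,30}, …, giving 7 two-element pairs; the single value 25 (it cannot pair with itself since the integers are distinct); and 7 integers whose partner 50−x falls outside [11,32].
By the pigeonhole principle, treating each of those 15 groups as a pigeonhole, one can pick one integer per group — 15 integers — with no two summing to 50.
The 16th integer lands in an occupied pair, forcing a sum of 50.

16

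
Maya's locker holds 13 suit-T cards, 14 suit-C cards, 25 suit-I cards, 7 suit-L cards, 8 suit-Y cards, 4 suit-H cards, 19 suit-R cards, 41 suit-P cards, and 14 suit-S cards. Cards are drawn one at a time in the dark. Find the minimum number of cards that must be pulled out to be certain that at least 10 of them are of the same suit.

74

Pigeonhole: put each drawn card into a box by suit. The largest draw with every box below 10 takes min(count, 9) from each suit; suits with fewer than 9 contribute all they have.
Σ min(cᵢ, 9) = 9 + 9 + 9 + 7 + 8 + 4 + 9 + 9 + 9 = 73.
Draw number 73 + 1 = 74 must push one box to 10.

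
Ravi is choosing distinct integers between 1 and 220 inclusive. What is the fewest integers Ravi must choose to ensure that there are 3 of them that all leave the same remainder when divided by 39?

79

By the pigeonhole principle, the 39 residue classes mod 39 are the pigeonholes.
With 78 integers one could put 2 in each residue class and have no class reach 3.
The 79th integer pushes some class to 3, so 39·2 + 1 = 79.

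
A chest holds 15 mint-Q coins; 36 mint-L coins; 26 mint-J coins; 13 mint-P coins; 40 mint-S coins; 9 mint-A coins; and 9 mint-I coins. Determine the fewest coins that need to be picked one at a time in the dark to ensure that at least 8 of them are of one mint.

50

The 7 mints are the holes; the coins drawn are the pigeons.
To avoid 8 of any one mint, the worst case takes at most 7 of each mint.
That gives 7 + 7 + 7 + 7 + 7 + 7 + 7 = 49 coins with no mint reaching 8.
The next coin forces some mint to 8, so 49 + 1 = 50.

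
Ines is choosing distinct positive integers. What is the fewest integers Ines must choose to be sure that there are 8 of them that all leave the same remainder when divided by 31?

218

By the pigeonhole principle, the 31 residue classes mod 31 are the pigeonholes.
With 217 integers one could put 7 in each residue class and have no class reach 8.
The 218th integer pushes some class to 8, so 31·7 + 1 = 218.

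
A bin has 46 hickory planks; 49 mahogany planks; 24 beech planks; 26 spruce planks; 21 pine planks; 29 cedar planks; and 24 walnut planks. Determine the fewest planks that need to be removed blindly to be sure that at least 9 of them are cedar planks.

In the worst case for collecting cedar planks, every non-cedar plank comes out first.
There are 46 + 49 + 24 + 26 + 21 + 24 = 190 non-cedar planks altogether.
After those, each further plank must be cedar, so 190 + 9 = 199 draws guarantee 9 cedar planks.

199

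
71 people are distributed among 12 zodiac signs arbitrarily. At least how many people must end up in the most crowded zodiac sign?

6

Pigeonhole: the 12 zodiac signs are the holes and the 71 people are the pigeons.
If every zodiac sign held at most 5 people, the total would be at most 12 × 5 = 60, which is less than 71.
So some zodiac sign holds at least ⌈71/12⌉ = 6 people.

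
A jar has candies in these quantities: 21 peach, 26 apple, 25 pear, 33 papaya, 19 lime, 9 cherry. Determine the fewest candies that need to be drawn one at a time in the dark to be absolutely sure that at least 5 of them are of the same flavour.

The 6 flavours are the holes; the candies drawn are the pigeons.
To avoid 5 of any one flavour, the worst case takes at most 4 of each flavour.
That gives 4 + 4 + 4 + 4 + 4 + 4 = 24 candies with no flavour reaching 5.
The next candy forces some flavour to 5, so 24 + 1 = 25.

25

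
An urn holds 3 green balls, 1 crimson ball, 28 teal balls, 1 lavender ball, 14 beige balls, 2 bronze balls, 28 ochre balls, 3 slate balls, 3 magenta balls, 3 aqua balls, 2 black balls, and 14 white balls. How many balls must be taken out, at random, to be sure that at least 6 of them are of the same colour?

39

Pigeonhole: the 12 colours are the holes; the balls drawn are the pigeons.
To avoid 6 of any one colour, the worst case takes at most 5 of each colour, or every ball of a colour that has fewer than 5.
That gives 3 + 1 + 5 + 1 + 5 + 2 + 5 + 3 + 3 + 3 + 2 + 5 = 38 balls with no colour reaching 6.
The next ball forces some colour to 6, so 38 + 1 = 39.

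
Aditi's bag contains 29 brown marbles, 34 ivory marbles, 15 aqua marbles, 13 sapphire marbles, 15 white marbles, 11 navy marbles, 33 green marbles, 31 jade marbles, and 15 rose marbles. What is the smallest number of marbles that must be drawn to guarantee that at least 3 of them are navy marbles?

In the worst case for collecting navy marbles, every non-navy marble comes out first.
There are 29 + 34 + 15 + 13 + 15 + 33 + 31 + 15 = 185 non-navy marbles altogether.
After those, each further marble must be navy, so 185 + 3 = 188 draws guarantee 3 navy marbles.

188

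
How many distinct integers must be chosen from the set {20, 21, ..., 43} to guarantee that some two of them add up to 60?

15

Two chosen integers sum to 60 exactly when both halves of some pair {x, 60−x} with 20 ≤ x ≤ 60−x ≤ 40 are chosen — 10 such pairs.
The remaining 4 elements (those with no distinct partner in range) can never complete a 60-sum, so the worst case takes all of them and one from each pair: 4 + 10 = 14.
By pigeonhole, the 15th integer has to be the second member of some pair, so 14 + 1 = 15.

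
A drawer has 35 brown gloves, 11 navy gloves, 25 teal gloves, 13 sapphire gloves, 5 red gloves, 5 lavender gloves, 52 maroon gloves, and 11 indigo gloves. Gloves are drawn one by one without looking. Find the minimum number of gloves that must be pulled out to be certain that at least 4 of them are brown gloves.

In the worst case for collecting brown gloves, every non-brown glove comes out first.
There are 11 + 25 + 13 + 5 + 5 + 52 + 11 = 122 non-brown gloves altogether.
After those, each further glove must be brown, so 122 + 4 = 126 draws guarantee 4 brown gloves.

126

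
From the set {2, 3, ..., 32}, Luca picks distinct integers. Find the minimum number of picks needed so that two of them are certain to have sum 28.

A set avoiding the sum 28 can contain at most one of each pair {x, 28−x}, plus the 7 elements whose complement lies outside the range or equal to its own complement.
The integers 14, …, 32 (19 of them) are such a set: any two sum to at least 14+15 = 29 > 28.
Pigeonhole: any 20th integer completes one of the 12 pairs, so 20 choices force a sum of 28.

20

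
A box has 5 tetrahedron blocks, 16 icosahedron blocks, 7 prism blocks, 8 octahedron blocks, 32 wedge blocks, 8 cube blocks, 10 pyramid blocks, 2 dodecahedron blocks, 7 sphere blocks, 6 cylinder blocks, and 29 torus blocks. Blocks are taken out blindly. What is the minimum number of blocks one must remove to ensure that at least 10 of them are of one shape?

80

The 11 shapes are the holes; the blocks drawn are the pigeons.
To avoid 10 of any one shape, the worst case takes at most 9 of each shape, or every block of a shape that has fewer than 9.
That gives 5 + 9 + 7 + 8 + 9 + 8 + 9 + 2 + 7 + 6 + 9 = 79 blocks with no shape reaching 10.
The next block forces some shape to 10, so 79 + 1 = 80.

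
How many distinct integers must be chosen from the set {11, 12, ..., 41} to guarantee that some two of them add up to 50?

18

Two chosen integers sum to 50 exactly when both halves of some pair {x, 50−x} with 11 ≤ x ≤ 50−x ≤ 39 are chosen — 14 such pairs.
The remaining 3 elements (those with no distinct partner in range) can never complete a 50-sum, so the worst case takes all of them and one from each pair: 3 + 14 = 17.
By pigeonhole, the 18th integer has to be the second member of some pair, so 17 + 1 = 18.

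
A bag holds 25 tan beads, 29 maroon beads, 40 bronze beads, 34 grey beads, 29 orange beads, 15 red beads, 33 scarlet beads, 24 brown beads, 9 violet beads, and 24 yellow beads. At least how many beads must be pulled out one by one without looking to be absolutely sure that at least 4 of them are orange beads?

In the worst case for collecting orange beads, every non-orange bead comes out first.
There are 25 + 29 + 40 + 34 + 15 + 33 + 24 + 9 + 24 = 233 non-orange beads altogether.
After those, each further bead must be orange, so 233 + 4 = 237 draws guarantee 4 orange beads.

237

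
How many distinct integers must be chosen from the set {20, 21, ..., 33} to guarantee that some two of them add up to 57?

Group the elements by complementary pair {x, 57−x}: {24,33}, {25,32}, {26,31}, …, giving 5 two-element pairs and 4 integers whose partner 57−x falls outside [20,33].
By the pigeonhole principle, treating each of those 9 groups as a pigeonhole, one can pick one integer per group — 9 integers — with no two summing to 57.
The 10th integer lands in an occupied pair, forcing a sum of 57.

10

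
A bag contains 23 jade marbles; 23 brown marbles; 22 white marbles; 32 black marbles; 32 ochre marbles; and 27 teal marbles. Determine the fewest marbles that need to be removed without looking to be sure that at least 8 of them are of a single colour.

43

An adversary could hand out at most 7 marbles per colour: 7 + 7 + 7 + 7 + 7 + 7 = 42 marbles and still no colour has 8.
Pigeonhole: one more marble lands in a colour already at 7, so 43 draws are enough and 42 are not.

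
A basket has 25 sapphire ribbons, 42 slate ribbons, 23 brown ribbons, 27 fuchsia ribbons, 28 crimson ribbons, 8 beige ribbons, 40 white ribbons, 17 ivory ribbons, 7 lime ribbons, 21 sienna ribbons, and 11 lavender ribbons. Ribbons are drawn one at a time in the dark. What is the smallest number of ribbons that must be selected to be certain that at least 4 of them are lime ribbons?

In the worst case for collecting lime ribbons, every non-lime ribbon comes out first.
There are 25 + 42 + 23 + 27 + 28 + 8 + 40 + 17 + 21 + 11 = 242 non-lime ribbons altogether.
After those, each further ribbon must be lime, so 242 + 4 = 246 draws guarantee 4 lime ribbons.

246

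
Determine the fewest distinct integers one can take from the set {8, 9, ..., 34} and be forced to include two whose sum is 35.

18

Group the elements by complementary pair {x, 35−x}: {8,27}, {9,26}, {10,25}, …, giving 10 two-element pairs and 7 integers whose partner 35−x falls outside [8,34].
By pigeonhole, treating each of those 17 groups as a pigeonhole, one can pick one integer per group — 17 integers — with no two summing to 35.
The 18th integer lands in an occupied pair, forcing a sum of 35.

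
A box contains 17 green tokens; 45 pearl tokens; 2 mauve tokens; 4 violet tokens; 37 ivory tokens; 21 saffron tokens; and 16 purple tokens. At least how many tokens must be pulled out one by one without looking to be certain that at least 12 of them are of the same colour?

Pigeonhole: the 7 colours are the holes; the tokens drawn are the pigeons.
To avoid 12 of any one colour, the worst case takes at most 11 of each colour, or every token of a colour that has fewer than 11.
That gives 11 + 11 + 2 + 4 + 11 + 11 + 11 = 61 tokens with no colour reaching 12.
The next token forces some colour to 12, so 61 + 1 = 62.

62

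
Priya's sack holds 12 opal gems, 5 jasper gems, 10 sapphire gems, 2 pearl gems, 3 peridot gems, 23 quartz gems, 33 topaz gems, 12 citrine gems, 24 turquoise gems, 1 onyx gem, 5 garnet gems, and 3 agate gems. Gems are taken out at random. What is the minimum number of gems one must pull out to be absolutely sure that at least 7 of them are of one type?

56

By the pigeonhole principle, put each drawn gem into a box by type. The largest draw with every box below 7 takes min(count, 6) from each type; types with fewer than 6 contribute all they have.
Σ min(cᵢ, 6) = 6 + 5 + 6 + 2 + 3 + 6 + 6 + 6 + 6 + 1 + 5 + 3 = 55.
Draw number 55 + 1 = 56 must push one box to 7.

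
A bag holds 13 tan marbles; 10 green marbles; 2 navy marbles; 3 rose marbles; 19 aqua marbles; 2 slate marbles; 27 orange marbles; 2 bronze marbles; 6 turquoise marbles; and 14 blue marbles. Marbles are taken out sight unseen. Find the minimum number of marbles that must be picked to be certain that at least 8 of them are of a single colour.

51

Put each drawn marble into a box by colour. The largest draw with every box below 8 takes min(count, 7) from each colour; colours with fewer than 7 contribute all they have.
Σ min(cᵢ, 7) = 7 + 7 + 2 + 3 + 7 + 2 + 7 + 2 + 6 + 7 = 50.
Draw number 50 + 1 = 51 must push one box to 8.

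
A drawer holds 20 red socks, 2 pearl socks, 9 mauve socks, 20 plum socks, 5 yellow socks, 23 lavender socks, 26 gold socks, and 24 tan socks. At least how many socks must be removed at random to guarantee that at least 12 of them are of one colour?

An adversary could hand out at most 11 socks per colour (pearl, mauve, yellow run out sooner): 11 + 2 + 9 + 11 + 5 + 11 + 11 + 11 = 71 socks and still no colour has 12.
By pigeonhole, one more sock lands in a colour already at 11, so 72 draws are enough and 71 are not.

72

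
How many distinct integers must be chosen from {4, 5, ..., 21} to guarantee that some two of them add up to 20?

13

Group the elements by complementary pair {x, 20−x}: {4,16}, {5,15}, {6,14}, …, giving 6 two-element pairs, the single value 10 (it cannot pair with itself since the integers are distinct), and 5 integers whose partner 20−x falls outside [4,21].
Treating each of those 12 groups as a pigeonhole, one can pick one integer per group — 12 integers — with no two summing to 20.
The 13th integer lands in an occupied pair, forcing a sum of 20.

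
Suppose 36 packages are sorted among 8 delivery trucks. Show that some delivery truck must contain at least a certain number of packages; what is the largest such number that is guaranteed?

5

The 8 delivery trucks are the holes and the 36 packages are the pigeons.
If every delivery truck held at most 4 packages, the total would be at most 8 × 4 = 32, which is less than 36.
So some delivery truck holds at least ⌈36/8⌉ = 5 packages.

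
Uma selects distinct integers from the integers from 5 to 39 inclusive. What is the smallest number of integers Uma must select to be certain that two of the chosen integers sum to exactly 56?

25

Two chosen integers sum to 56 exactly when both halves of some pair {x, 56−x} with 17 ≤ x ≤ 56−x ≤ 39 are chosen — 11 such pairs.
The remaining 13 elements (those with no distinct partner in range) can never complete a 56-sum, so the worst case takes all of them and one from each pair: 13 + 11 = 24.
Pigeonhole: the 25th integer has to be the second member of some pair, so 24 + 1 = 25.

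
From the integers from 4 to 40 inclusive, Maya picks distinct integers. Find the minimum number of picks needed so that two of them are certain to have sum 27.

A set avoiding the sum 27 can contain at most one of each pair {x, 27−x}, plus the 17 elements whose complement lies outside the range.
The integers 14, …, 40 (27 of them) are such a set: any two sum to at least 14+15 = 29 > 27.
Any 28th integer completes one of the 10 pairs, so 28 choices force a sum of 27.

28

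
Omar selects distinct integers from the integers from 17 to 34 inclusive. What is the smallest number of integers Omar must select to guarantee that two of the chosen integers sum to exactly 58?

14

A set avoiding the sum 58 can contain at most one of each pair {x, 58−x}, plus the 8 elements whose complement lies outside the range or equal to its own complement.
The integers 17, …, 29 (13 of them) are such a set: any two sum to at least 17+18 = 35 and at most 28+29 = 57 < 58.
Any 14th integer completes one of the 5 pairs, so 14 choices force a sum of 58.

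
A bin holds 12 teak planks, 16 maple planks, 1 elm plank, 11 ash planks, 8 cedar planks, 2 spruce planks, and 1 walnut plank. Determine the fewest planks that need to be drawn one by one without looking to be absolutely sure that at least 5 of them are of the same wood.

21

Put each drawn plank into a box by wood. The largest draw with every box below 5 takes min(count, 4) from each wood; woods with fewer than 4 contribute all they have.
Σ min(cᵢ, 4) = 4 + 4 + 1 + 4 + 4 + 2 + 1 = 20.
Draw number 20 + 1 = 21 must push one box to 5.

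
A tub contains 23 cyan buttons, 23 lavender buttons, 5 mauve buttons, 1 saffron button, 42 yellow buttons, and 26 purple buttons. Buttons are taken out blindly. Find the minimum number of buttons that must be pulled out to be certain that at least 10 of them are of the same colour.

The 6 colours are the holes; the buttons drawn are the pigeons.
To avoid 10 of any one colour, the worst case takes at most 9 of each colour, or every button of a colour that has fewer than 9.
That gives 9 + 9 + 5 + 1 + 9 + 9 = 42 buttons with no colour reaching 10.
The next button forces some colour to 10, so 42 + 1 = 43.

43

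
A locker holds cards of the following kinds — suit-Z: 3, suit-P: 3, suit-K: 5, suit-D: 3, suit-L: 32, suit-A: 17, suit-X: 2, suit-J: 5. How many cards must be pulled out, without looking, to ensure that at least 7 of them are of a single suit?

34

Pigeonhole: the 8 suits are the holes; the cards drawn are the pigeons.
To avoid 7 of any one suit, the worst case takes at most 6 of each suit, or every card of a suit that has fewer than 6.
That gives 3 + 3 + 5 + 3 + 6 + 6 + 2 + 5 = 33 cards with no suit reaching 7.
The next card forces some suit to 7, so 33 + 1 = 34.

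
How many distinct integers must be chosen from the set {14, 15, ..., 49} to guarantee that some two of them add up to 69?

22

Two chosen integers sum to 69 exactly when both halves of some pair {x, 69−x} with 20 ≤ x ≤ 69−x ≤ 49 are chosen — 15 such pairs.
The remaining 6 elements (those with no distinct partner in range) can never complete a 69-sum, so the worst case takes all of them and one from each pair: 6 + 15 = 21.
By pigeonhole, the 22nd integer has to be the second member of some pair, so 21 + 1 = 22.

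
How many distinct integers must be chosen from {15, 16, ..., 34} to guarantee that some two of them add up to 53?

Group the elements by complementary pair {x, 53−x}: {19,34}, {20,33}, {21,32}, …, giving 8 two-element pairs and 4 integers whose partner 53−x falls outside [15,34].
Treating each of those 12 groups as a pigeonhole, one can pick one integer per group — 12 integers — with no two summing to 53.
The 13th integer lands in an occupied pair, forcing a sum of 53.

13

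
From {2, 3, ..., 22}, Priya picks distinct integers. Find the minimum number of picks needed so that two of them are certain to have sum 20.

14

Group the elements by complementary pair {x, 20−x}: {2,18}, {3,17}, {4,16}, …, giving 8 two-element pairs, the single value 10 (it cannot pair with itself since the integers are distinct), and 4 integers whose partner 20−x falls outside [2,22].
Treating each of those 13 groups as a pigeonhole, one can pick one integer per group — 13 integers — with no two summing to 20.
The 14th integer lands in an occupied pair, forcing a sum of 20.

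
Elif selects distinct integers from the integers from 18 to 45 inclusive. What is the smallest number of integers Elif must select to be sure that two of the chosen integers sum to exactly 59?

17

A set avoiding the sum 59 can contain at most one of each pair {x, 59−x}, plus the 4 elements whose complement lies outside the range.
The integers 30, …, 45 (16 of them) are such a set: any two sum to at least 30+31 = 61 > 59.
Any 17th integer completes one of the 12 pairs, so 17 choices force a sum of 59.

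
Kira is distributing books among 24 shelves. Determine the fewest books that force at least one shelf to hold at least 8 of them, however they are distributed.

169

With 168 books one could put exactly 7 in each of the 24 shelves, and no shelf would reach 8.
By pigeonhole, one more book must land in a shelf that already has 7, giving it 8.
So 24 × 7 + 1 = 169 books are required.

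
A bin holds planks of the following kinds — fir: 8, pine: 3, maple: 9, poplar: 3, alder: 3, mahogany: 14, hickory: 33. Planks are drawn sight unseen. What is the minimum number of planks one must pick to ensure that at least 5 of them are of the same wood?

26

An adversary could hand out at most 4 planks per wood (pine, poplar, alder run out sooner): 4 + 3 + 4 + 3 + 3 + 4 + 4 = 25 planks and still no wood has 5.
One more plank lands in a wood already at 4, so 26 draws are enough and 25 are not.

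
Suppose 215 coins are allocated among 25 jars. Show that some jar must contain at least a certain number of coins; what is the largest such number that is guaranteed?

Pigeonhole: the 25 jars are the holes and the 215 coins are the pigeons.
If every jar held at most 8 coins, the total would be at most 25 × 8 = 200, which is less than 215.
So some jar holds at least ⌈215/25⌉ = 9 coins.

9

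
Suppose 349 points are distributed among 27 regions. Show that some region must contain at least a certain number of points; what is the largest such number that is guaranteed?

13

By the pigeonhole principle, the 27 regions are the holes and the 349 points are the pigeons.
If every region held at most 12 points, the total would be at most 27 × 12 = 324, which is less than 349.
So some region holds at least ⌈349/27⌉ = 13 points.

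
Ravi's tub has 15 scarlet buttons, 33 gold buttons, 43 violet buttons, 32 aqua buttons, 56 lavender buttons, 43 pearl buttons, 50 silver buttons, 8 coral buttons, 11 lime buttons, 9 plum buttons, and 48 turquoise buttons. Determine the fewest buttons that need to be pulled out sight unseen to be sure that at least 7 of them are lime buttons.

344

In the worst case for collecting lime buttons, every non-lime button comes out first.
There are 15 + 33 + 43 + 32 + 56 + 43 + 50 + 8 + 9 + 48 = 337 non-lime buttons altogether.
After those, each further button must be lime, so 337 + 7 = 344 draws guarantee 7 lime buttons.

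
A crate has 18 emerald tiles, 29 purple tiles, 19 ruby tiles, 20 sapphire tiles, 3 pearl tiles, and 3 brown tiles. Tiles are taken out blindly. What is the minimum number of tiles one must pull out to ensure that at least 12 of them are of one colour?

Put each drawn tile into a box by colour. The largest draw with every box below 12 takes min(count, 11) from each colour; colours with fewer than 11 contribute all they have.
Σ min(cᵢ, 11) = 11 + 11 + 11 + 11 + 3 + 3 = 50.
Draw number 50 + 1 = 51 must push one box to 12.

51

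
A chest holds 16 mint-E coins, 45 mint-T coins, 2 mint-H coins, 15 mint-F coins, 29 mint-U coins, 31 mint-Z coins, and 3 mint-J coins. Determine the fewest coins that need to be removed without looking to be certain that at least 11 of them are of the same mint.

The 7 mints are the holes; the coins drawn are the pigeons.
To avoid 11 of any one mint, the worst case takes at most 10 of each mint, or every coin of a mint that has fewer than 10.
That gives 10 + 10 + 2 + 10 + 10 + 10 + 3 = 55 coins with no mint reaching 11.
The next coin forces some mint to 11, so 55 + 1 = 56.

56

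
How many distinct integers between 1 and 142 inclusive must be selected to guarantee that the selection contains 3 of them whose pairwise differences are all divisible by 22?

Integers whose pairwise differences are multiples of 22 are exactly those sharing a remainder mod 22. The 22 residue classes mod 22 are the pigeonholes.
With 44 integers one could put 2 in each residue class and have no class reach 3.
The 45th integer pushes some class to 3, so 22·2 + 1 = 45.

45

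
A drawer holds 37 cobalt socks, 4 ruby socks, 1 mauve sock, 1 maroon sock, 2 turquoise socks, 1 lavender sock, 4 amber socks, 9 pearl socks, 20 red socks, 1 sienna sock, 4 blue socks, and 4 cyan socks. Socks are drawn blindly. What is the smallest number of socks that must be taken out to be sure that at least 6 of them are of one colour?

38

Put each drawn sock into a box by colour. The largest draw with every box below 6 takes min(count, 5) from each colour; colours with fewer than 5 contribute all they have.
Σ min(cᵢ, 5) = 5 + 4 + 1 + 1 + 2 + 1 + 4 + 5 + 5 + 1 + 4 + 4 = 37.
Draw number 37 + 1 = 38 must push one box to 6.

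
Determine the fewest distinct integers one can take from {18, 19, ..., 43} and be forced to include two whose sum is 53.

Two chosen integers sum to 53 exactly when both halves of some pair {x, 53−x} with 18 ≤ x ≤ 53−x ≤ 35 are chosen — 9 such pairs.
The remaining 8 elements (those with no distinct partner in range) can never complete a 53-sum, so the worst case takes all of them and one from each pair: 8 + 9 = 17.
By the pigeonhole principle, the 18th integer has to be the second member of some pair, so 17 + 1 = 18.

18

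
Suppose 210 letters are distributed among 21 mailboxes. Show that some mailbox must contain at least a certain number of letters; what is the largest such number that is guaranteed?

10

The 21 mailboxes are the holes and the 210 letters are the pigeons.
If every mailbox held at most 9 letters, the total would be at most 21 × 9 = 189, which is less than 210.
So some mailbox holds at least ⌈210/21⌉ = 10 letters.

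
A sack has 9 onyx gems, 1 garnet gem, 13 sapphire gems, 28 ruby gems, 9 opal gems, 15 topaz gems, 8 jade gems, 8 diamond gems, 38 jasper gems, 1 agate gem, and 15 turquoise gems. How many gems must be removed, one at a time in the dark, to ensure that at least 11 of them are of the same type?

87

An adversary could hand out at most 10 gems per type (6 types run out sooner): 9 + 1 + 10 + 10 + 9 + 10 + 8 + 8 + 10 + 1 + 10 = 86 gems and still no type has 11.
One more gem lands in a type already at 10, so 87 draws are enough and 86 are not.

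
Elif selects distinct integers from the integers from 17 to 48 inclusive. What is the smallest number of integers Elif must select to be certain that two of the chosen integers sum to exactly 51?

24

Two chosen integers sum to 51 exactly when both halves of some pair {x, 51−x} with 17 ≤ x ≤ 51−x ≤ 34 are chosen — 9 such pairs.
The remaining 14 elements (those with no distinct partner in range) can never complete a 51-sum, so the worst case takes all of them and one from each pair: 14 + 9 = 23.
The 24th integer has to be the second member of some pair, so 23 + 1 = 24.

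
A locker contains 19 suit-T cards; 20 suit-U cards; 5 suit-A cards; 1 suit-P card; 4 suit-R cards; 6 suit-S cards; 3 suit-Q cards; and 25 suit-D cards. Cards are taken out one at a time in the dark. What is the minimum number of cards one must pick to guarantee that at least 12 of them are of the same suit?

An adversary could hand out at most 11 cards per suit (5 suits run out sooner): 11 + 11 + 5 + 1 + 4 + 6 + 3 + 11 = 52 cards and still no suit has 12.
One more card lands in a suit already at 11, so 53 draws are enough and 52 are not.

53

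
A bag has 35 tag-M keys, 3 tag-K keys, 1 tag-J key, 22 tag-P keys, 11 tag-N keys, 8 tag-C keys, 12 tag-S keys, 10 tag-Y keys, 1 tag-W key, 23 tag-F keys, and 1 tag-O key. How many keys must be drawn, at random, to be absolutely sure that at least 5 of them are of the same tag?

35

An adversary could hand out at most 4 keys per tag (4 tags run out sooner): 4 + 3 + 1 + 4 + 4 + 4 + 4 + 4 + 1 + 4 + 1 = 34 keys and still no tag has 5.
By pigeonhole, one more key lands in a tag already at 4, so 35 draws are enough and 34 are not.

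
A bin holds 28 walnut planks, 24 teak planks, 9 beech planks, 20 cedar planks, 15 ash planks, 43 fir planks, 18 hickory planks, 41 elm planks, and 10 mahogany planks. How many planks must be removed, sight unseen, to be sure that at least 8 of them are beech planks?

207

In the worst case for collecting beech planks, every non-beech plank comes out first.
There are 28 + 24 + 20 + 15 + 43 + 18 + 41 + 10 = 199 non-beech planks altogether.
After those, each further plank must be beech, so 199 + 8 = 207 draws guarantee 8 beech planks.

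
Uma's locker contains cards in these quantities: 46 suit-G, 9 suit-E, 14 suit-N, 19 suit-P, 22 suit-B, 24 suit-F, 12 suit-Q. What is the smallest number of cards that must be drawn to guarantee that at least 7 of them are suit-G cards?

In the worst case for collecting suit-G cards, every non-suit-G card comes out first.
There are 9 + 14 + 19 + 22 + 24 + 12 = 100 non-suit-G cards altogether.
After those, each further card must be suit-G, so 100 + 7 = 107 draws guarantee 7 suit-G cards.

107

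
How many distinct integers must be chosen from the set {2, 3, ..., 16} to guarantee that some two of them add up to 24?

Two chosen integers sum to 24 exactly when both halves of some pair {x, 24−x} with 8 ≤ x ≤ 24−x ≤ 16 are chosen — 4 such pairs.
The remaining 7 elements (those with no distinct partner in range) can never complete a 24-sum, so the worst case takes all of them and one from each pair: 7 + 4 = 11.
Pigeonhole: the 12th integer has to be the second member of some pair, so 11 + 1 = 12.

12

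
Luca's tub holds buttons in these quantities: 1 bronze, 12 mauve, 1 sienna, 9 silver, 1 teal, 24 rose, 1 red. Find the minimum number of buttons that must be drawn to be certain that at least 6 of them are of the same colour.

Put each drawn button into a box by colour. The largest draw with every box below 6 takes min(count, 5) from each colour; colours with fewer than 5 contribute all they have.
Σ min(cᵢ, 5) = 1 + 5 + 1 + 5 + 1 + 5 + 1 = 19.
Draw number 19 + 1 = 20 must push one box to 6.

20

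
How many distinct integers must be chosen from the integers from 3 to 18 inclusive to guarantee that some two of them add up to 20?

10

Group the elements by complementary pair {x, 20−x}: {3,17}, {4,16}, {5,15}, …, giving 7 two-element pairs, the single value 10 (it cannot pair with itself since the integers are distinct), and 1 integer whose partner 20−x falls outside [3,18].
Treating each of those 9 groups as a pigeonhole, one can pick one integer per group — 9 integers — with no two summing to 20.
The 10th integer lands in an occupied pair, forcing a sum of 20.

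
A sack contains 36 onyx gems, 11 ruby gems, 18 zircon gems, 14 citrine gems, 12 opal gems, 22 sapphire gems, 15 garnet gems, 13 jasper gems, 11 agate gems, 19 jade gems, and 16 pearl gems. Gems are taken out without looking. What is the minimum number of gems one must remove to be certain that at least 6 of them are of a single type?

56

By the pigeonhole principle, put each drawn gem into a box by type. The largest draw with every box below 6 takes min(count, 5) from each type.
Σ min(cᵢ, 5) = 5 + 5 + 5 + 5 + 5 + 5 + 5 + 5 + 5 + 5 + 5 = 55.
Draw number 55 + 1 = 56 must push one box to 6.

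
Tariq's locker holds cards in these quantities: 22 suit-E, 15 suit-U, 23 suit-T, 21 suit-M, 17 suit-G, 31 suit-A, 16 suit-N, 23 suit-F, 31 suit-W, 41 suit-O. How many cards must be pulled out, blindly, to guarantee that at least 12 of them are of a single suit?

111

An adversary could hand out at most 11 cards per suit: 11 + 11 + 11 + 11 + 11 + 11 + 11 + 11 + 11 + 11 = 110 cards and still no suit has 12.
One more card lands in a suit already at 11, so 111 draws are enough and 110 are not.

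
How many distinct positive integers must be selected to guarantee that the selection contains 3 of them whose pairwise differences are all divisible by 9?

19

Integers whose pairwise differences are multiples of 9 are exactly those sharing a remainder mod 9. By pigeonhole, the 9 residue classes mod 9 are the pigeonholes.
With 18 integers one could put 2 in each residue class and have no class reach 3.
The 19th integer pushes some class to 3, so 9·2 + 1 = 19.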